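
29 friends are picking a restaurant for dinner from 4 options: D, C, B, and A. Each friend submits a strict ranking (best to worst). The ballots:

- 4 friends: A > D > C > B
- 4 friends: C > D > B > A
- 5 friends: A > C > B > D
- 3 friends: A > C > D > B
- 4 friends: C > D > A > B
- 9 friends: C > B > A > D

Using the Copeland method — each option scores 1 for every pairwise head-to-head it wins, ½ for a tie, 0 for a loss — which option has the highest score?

C

D: beats B; loses to C and A → score 1.
C: beats D, B, and A → score 3.
B: loses to D, C, and A → score 0.
A: beats D and B; loses to C → score 2.
C has the best pairwise record.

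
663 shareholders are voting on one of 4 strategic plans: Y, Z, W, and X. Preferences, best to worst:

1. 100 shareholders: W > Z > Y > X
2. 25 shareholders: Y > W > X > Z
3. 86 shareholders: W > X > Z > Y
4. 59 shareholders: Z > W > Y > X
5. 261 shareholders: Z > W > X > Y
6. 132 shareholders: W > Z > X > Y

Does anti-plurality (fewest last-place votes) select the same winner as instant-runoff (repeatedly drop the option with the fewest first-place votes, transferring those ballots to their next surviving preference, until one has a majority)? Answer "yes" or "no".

yes

Anti-plurality — last-place votes: Y 479, Z 25, W 0, X 159. Winner: W.
Instant-runoff — R1 Y 25, Z 320, W 318, X 0 (X out); R2 Y 25, Z 320, W 318 (Y out); R3 Z 320, W 343 (W winner). Winner: W.
The two methods agree.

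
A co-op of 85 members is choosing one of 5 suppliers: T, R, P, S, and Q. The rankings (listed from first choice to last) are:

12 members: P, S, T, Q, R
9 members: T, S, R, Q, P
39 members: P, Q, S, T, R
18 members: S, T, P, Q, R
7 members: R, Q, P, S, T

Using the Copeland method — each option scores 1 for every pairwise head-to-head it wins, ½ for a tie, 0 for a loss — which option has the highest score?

P

T: beats R; loses to P, S, and Q → score 1.
R: loses to T, P, S, and Q → score 0.
P: beats T, R, S, and Q → score 4.
S: beats T and R; loses to P and Q → score 2.
Q: beats T, R, and S; loses to P → score 3.
P has the best pairwise record.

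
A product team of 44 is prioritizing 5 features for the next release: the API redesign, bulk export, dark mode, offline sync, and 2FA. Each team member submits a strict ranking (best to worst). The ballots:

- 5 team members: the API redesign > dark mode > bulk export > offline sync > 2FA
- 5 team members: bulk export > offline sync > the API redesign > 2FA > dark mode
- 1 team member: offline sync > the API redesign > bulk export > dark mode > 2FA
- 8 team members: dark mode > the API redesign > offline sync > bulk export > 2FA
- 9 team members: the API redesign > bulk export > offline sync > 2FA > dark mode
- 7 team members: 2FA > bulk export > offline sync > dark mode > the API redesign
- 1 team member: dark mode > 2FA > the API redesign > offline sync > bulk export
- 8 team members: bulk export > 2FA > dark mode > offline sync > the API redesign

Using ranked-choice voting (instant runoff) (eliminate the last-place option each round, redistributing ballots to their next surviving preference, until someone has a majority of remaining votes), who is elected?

the API redesign

Round 1: the API redesign 14, bulk export 13, dark mode 9, offline sync 1, 2FA 7. Eliminate offline sync.
Round 2: the API redesign 15, bulk export 13, dark mode 9, 2FA 7. Eliminate 2FA.
Round 3: the API redesign 15, bulk export 20, dark mode 9. Eliminate dark mode.
Round 4: the API redesign 24, bulk export 20. The API redesign has a majority.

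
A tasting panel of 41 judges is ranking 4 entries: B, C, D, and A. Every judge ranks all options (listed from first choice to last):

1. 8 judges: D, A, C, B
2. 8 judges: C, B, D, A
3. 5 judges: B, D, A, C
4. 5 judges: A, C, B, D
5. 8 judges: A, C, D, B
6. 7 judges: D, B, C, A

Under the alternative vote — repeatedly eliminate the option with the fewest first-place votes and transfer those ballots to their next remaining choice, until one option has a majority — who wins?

Round 1: B 5, C 8, D 15, A 13. Eliminate B.
Round 2: C 8, D 20, A 13. Eliminate C.
Round 3: D 28, A 13. D has a majority.

D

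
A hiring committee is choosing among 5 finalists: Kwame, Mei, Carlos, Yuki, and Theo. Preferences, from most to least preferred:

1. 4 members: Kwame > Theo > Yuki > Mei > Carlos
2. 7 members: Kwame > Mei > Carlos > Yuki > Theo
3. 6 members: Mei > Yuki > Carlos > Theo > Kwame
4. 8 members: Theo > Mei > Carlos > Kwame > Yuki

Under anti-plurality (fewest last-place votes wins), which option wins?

Last-place votes: Kwame 6, Mei 0, Carlos 4, Yuki 8, Theo 7.
Mei is ranked last by the fewest voters, so Mei wins.

Mei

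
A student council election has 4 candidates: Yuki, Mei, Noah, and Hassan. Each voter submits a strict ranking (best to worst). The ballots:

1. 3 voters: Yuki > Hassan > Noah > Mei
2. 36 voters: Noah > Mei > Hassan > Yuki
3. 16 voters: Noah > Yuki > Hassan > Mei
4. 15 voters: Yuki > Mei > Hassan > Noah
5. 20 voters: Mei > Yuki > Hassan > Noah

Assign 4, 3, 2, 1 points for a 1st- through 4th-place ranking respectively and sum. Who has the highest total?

Yuki: 3·4 + 36·1 + 16·3 + 15·4 + 20·3 = 216
Mei: 3·1 + 36·3 + 16·1 + 15·3 + 20·4 = 252
Noah: 3·2 + 36·4 + 16·4 + 15·1 + 20·1 = 249
Hassan: 3·3 + 36·2 + 16·2 + 15·2 + 20·2 = 183
Mei has the highest Borda score (252).

Mei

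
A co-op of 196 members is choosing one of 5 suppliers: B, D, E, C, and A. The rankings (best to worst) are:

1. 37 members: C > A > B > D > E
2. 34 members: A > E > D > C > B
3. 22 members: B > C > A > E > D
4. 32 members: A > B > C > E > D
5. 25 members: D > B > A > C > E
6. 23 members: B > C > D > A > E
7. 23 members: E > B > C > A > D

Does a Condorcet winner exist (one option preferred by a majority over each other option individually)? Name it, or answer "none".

none

Checking pairwise contests:
A beats B 103–93.
B beats D 137–59.
B beats E 139–57.
B beats C 125–71.
C beats A 105–91.
Every option loses at least one head-to-head, so there is no Condorcet winner.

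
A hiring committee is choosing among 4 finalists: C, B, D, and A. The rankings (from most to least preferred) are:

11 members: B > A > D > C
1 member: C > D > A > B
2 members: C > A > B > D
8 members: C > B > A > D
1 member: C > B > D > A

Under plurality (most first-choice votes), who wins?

C

First-place votes: C 12, B 11, D 0, A 0.
C has the most first-place votes.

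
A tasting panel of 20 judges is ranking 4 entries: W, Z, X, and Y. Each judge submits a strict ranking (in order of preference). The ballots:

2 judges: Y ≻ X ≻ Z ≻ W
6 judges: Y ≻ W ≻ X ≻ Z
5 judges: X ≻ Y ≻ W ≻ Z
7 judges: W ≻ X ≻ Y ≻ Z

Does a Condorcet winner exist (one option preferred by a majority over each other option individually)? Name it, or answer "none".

Checking pairwise contests:
Y beats W 13–7.
W beats Z 18–2.
W beats X 13–7.
X beats Y 12–8.
Every option loses at least one head-to-head, so there is no Condorcet winner.

none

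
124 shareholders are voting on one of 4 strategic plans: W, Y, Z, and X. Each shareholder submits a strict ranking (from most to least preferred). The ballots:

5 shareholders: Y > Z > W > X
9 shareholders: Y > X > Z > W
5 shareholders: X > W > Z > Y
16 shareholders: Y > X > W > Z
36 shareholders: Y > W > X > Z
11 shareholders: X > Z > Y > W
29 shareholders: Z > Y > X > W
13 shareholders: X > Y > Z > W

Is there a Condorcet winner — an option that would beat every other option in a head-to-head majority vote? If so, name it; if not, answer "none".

Y

Y vs W: 119–5 for Y.
Y vs Z: 79–45 for Y.
Y vs X: 95–29 for Y.
Y beats every other option head-to-head.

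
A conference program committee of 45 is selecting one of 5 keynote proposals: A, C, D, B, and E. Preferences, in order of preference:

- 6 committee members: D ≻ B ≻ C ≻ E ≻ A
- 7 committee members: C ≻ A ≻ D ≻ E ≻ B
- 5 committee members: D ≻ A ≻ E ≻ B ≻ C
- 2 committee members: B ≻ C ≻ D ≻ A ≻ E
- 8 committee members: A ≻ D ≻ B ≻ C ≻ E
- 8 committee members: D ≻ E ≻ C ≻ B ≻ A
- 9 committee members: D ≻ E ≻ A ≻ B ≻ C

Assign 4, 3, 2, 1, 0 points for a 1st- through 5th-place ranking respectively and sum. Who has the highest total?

D

A: 6·0 + 7·3 + 5·3 + 2·1 + 8·4 + 8·0 + 9·2 = 88
C: 6·2 + 7·4 + 5·0 + 2·3 + 8·1 + 8·2 + 9·0 = 70
D: 6·4 + 7·2 + 5·4 + 2·2 + 8·3 + 8·4 + 9·4 = 154
B: 6·3 + 7·0 + 5·1 + 2·4 + 8·2 + 8·1 + 9·1 = 64
E: 6·1 + 7·1 + 5·2 + 2·0 + 8·0 + 8·3 + 9·3 = 74
D has the highest Borda score (154).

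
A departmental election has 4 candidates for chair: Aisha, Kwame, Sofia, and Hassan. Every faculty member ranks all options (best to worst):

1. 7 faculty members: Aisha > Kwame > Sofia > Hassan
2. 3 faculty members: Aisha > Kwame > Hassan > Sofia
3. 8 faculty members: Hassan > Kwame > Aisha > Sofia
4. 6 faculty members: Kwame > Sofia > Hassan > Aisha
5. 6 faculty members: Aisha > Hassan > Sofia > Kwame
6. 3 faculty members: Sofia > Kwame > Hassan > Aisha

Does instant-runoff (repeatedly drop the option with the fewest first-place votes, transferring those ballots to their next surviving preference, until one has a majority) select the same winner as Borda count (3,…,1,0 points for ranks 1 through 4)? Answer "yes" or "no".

yes

Instant-runoff — R1 Aisha 16, Kwame 6, Sofia 3, Hassan 8 (Sofia out); R2 Aisha 16, Kwame 9, Hassan 8 (Hassan out); R3 Aisha 16, Kwame 17 (Kwame winner). Winner: Kwame.
Borda — scores: Aisha 56, Kwame 60, Sofia 34, Hassan 48. Winner: Kwame.
The two methods agree.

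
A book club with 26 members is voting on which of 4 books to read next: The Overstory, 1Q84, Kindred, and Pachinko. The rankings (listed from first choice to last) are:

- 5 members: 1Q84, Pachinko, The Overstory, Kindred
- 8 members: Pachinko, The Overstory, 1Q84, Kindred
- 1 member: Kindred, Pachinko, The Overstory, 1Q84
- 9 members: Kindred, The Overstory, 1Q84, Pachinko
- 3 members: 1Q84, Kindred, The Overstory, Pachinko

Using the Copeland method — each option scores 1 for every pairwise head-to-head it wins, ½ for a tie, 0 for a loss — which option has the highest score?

The Overstory: beats 1Q84; ties Kindred; loses to Pachinko → score 1.5.
1Q84: beats Kindred and Pachinko; loses to The Overstory → score 2.
Kindred: ties The Overstory and Pachinko; loses to 1Q84 → score 1.
Pachinko: beats The Overstory; ties Kindred; loses to 1Q84 → score 1.5.
1Q84 has the best pairwise record.

1Q84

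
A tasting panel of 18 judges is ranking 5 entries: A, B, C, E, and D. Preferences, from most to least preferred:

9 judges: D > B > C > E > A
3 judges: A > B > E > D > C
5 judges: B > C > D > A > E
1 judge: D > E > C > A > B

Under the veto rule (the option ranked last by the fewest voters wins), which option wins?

Last-place votes: A 9, B 1, C 3, E 5, D 0.
D is ranked last by the fewest voters, so D wins.

D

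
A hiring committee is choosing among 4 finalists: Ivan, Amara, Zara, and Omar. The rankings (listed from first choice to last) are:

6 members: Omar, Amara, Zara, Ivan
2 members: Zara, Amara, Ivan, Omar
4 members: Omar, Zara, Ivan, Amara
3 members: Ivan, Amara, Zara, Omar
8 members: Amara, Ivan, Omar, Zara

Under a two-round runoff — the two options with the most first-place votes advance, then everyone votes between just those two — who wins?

Amara

Round 1 first-place votes: Ivan 3, Amara 8, Zara 2, Omar 10.
Omar and Amara advance.
Runoff: Omar is preferred to Amara by 10 voters; Amara by 13.
Amara wins the runoff.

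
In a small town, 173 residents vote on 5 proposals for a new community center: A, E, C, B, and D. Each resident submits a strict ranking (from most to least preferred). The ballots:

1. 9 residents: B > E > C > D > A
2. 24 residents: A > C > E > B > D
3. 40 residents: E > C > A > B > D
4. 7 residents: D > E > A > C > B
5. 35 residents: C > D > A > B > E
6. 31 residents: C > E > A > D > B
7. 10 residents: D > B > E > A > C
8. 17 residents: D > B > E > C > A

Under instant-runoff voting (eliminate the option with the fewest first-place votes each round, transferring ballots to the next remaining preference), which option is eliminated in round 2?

Round 1: A 24, E 40, C 66, B 9, D 34. Eliminate B.
Round 2: A 24, E 49, C 66, D 34. Eliminate A.

A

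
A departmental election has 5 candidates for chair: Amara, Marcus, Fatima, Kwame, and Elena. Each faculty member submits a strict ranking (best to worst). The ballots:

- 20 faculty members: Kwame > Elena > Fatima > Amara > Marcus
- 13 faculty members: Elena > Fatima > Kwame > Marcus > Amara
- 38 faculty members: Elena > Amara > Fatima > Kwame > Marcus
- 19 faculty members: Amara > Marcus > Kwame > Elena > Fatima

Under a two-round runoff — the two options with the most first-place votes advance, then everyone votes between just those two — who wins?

Elena

Round 1 first-place votes: Amara 19, Marcus 0, Fatima 0, Kwame 20, Elena 51.
Elena and Kwame advance.
Runoff: Elena is preferred to Kwame by 51 voters; Kwame by 39.
Elena wins the runoff.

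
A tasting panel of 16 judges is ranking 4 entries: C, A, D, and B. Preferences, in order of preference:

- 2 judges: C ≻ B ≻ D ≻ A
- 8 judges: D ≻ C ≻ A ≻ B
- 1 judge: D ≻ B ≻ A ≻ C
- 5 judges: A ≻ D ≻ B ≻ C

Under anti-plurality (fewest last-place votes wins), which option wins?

Last-place votes: C 6, A 2, D 0, B 8.
D is ranked last by the fewest voters, so D wins.

D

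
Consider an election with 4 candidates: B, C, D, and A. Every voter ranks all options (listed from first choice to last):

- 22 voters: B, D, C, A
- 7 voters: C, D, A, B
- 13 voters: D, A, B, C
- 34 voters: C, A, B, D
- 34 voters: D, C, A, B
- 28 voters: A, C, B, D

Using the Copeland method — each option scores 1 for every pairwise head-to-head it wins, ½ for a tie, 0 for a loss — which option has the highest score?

B: beats D; loses to C and A → score 1.
C: beats B and A; ties D → score 2.5.
D: beats A; ties C; loses to B → score 1.5.
A: beats B; loses to C and D → score 1.
C has the best pairwise record.

C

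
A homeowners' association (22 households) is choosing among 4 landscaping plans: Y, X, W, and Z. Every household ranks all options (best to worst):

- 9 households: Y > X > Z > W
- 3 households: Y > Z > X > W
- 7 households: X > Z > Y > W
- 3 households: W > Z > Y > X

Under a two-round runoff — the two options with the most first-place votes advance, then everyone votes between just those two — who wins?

Y

Round 1 first-place votes: Y 12, X 7, W 3, Z 0.
Y and X advance.
Runoff: Y is preferred to X by 15 voters; X by 7.
Y wins the runoff.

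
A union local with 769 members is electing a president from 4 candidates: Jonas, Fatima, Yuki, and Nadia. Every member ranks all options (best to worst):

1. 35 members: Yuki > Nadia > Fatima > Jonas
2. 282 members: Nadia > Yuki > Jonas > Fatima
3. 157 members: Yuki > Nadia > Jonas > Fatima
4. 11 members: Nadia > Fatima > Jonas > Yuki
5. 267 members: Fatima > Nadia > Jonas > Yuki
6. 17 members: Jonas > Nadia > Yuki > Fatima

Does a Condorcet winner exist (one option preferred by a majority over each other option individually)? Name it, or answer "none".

Nadia

Nadia vs Jonas: 752–17 for Nadia.
Nadia vs Fatima: 502–267 for Nadia.
Nadia vs Yuki: 577–192 for Nadia.
Nadia beats every other option head-to-head.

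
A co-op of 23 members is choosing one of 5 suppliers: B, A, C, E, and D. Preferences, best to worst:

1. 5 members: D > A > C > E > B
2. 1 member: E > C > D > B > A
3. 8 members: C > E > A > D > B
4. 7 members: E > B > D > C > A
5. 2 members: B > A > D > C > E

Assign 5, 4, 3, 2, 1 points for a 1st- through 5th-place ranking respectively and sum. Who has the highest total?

E

B: 5·1 + 1·2 + 8·1 + 7·4 + 2·5 = 53
A: 5·4 + 1·1 + 8·3 + 7·1 + 2·4 = 60
C: 5·3 + 1·4 + 8·5 + 7·2 + 2·2 = 77
E: 5·2 + 1·5 + 8·4 + 7·5 + 2·1 = 84
D: 5·5 + 1·3 + 8·2 + 7·3 + 2·3 = 71
E has the highest Borda score (84).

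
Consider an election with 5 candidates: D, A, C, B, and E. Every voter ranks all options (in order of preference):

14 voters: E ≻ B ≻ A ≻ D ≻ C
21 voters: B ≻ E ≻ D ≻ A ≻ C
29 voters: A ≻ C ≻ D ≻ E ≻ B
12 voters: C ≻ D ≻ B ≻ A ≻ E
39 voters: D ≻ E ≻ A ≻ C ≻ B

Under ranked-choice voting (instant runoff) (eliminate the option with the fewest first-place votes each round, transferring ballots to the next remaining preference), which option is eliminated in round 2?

E

Round 1: D 39, A 29, C 12, B 21, E 14. Eliminate C.
Round 2: D 51, A 29, B 21, E 14. Eliminate E.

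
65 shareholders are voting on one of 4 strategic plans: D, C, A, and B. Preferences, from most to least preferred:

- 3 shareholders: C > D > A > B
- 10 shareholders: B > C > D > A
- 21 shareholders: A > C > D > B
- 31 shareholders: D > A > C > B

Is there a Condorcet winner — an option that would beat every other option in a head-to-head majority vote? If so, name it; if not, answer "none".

Checking pairwise contests:
C beats D 34–31.
A beats C 52–13.
D beats A 44–21.
D beats B 55–10.
Every option loses at least one head-to-head, so there is no Condorcet winner.

none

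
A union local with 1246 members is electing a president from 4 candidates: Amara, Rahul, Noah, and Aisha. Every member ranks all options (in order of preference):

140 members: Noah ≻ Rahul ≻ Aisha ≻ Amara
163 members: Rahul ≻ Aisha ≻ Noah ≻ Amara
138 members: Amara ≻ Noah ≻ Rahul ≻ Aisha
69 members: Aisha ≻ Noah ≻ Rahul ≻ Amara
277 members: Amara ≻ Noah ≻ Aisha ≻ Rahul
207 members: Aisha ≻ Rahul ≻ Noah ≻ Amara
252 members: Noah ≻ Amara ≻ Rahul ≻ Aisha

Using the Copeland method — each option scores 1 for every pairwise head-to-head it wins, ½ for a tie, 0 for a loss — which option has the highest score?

Noah

Amara: beats Rahul and Aisha; loses to Noah → score 2.
Rahul: beats Aisha; loses to Amara and Noah → score 1.
Noah: beats Amara, Rahul, and Aisha → score 3.
Aisha: loses to Amara, Rahul, and Noah → score 0.
Noah has the best pairwise record.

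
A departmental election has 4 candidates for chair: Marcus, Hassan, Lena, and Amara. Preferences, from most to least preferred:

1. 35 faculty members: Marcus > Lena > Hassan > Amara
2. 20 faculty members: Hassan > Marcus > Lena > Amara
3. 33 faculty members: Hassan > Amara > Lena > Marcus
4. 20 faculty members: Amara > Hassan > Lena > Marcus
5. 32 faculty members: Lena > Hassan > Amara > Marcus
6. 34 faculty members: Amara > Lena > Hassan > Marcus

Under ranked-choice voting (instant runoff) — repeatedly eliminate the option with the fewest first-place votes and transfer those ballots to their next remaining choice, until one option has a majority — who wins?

Round 1: Marcus 35, Hassan 53, Lena 32, Amara 54. Eliminate Lena.
Round 2: Marcus 35, Hassan 85, Amara 54. Eliminate Marcus.
Round 3: Hassan 120, Amara 54. Hassan has a majority.

Hassan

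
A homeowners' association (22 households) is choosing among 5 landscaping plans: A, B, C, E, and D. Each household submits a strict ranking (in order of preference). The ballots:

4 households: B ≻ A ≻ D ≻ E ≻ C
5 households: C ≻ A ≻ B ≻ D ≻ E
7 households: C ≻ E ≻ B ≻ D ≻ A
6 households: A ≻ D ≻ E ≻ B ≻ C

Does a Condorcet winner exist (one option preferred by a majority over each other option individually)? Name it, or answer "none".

C

C vs A: 12–10 for C.
C vs B: 12–10 for C.
C vs E: 12–10 for C.
C vs D: 12–10 for C.
C beats every other option head-to-head.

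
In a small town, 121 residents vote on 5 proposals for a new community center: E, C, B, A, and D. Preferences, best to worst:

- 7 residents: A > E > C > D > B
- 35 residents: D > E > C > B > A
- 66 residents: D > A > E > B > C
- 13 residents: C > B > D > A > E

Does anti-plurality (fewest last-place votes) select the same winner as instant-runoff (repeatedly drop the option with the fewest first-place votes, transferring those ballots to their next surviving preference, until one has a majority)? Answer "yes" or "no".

yes

Anti-plurality — last-place votes: E 13, C 66, B 7, A 35, D 0. Winner: D.
Instant-runoff — R1 E 0, C 13, B 0, A 7, D 101 (D winner). Winner: D.
The two methods agree.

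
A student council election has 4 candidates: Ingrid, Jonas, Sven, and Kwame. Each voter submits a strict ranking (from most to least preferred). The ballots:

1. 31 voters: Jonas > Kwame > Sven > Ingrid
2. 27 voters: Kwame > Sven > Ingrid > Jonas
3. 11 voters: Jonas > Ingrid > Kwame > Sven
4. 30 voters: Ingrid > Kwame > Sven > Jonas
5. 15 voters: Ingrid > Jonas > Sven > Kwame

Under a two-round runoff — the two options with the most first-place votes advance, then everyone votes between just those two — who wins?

Ingrid

Round 1 first-place votes: Ingrid 45, Jonas 42, Sven 0, Kwame 27.
Ingrid and Jonas advance.
Runoff: Ingrid is preferred to Jonas by 72 voters; Jonas by 42.
Ingrid wins the runoff.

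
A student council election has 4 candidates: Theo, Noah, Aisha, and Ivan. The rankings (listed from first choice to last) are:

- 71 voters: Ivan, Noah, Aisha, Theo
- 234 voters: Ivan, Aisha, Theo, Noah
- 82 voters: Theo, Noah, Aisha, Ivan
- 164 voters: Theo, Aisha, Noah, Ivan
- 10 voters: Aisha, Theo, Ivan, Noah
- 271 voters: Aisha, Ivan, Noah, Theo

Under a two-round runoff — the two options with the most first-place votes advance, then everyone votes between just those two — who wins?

Aisha

Round 1 first-place votes: Theo 246, Noah 0, Aisha 281, Ivan 305.
Ivan and Aisha advance.
Runoff: Ivan is preferred to Aisha by 305 voters; Aisha by 527.
Aisha wins the runoff.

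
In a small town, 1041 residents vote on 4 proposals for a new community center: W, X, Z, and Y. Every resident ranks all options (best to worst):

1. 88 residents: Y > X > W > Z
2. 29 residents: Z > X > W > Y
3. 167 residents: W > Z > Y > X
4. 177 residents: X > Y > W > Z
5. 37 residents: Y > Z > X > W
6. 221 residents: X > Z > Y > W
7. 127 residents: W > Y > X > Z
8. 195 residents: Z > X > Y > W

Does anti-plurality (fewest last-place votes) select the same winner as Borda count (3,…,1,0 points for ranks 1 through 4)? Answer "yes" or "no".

Anti-plurality — last-place votes: W 453, X 167, Z 392, Y 29. Winner: Y.
Borda — scores: W 1176, X 1982, Z 1522, Y 1566. Winner: X.
The two methods disagree.

no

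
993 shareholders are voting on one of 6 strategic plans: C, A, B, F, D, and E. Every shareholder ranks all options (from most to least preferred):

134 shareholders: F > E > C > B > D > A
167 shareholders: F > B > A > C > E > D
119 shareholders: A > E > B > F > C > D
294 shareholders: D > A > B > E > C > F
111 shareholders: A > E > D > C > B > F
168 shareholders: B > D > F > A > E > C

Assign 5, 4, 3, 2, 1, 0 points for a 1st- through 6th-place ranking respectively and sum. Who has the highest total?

C: 134·3 + 167·2 + 119·1 + 294·1 + 111·2 + 168·0 = 1371
A: 134·0 + 167·3 + 119·5 + 294·4 + 111·5 + 168·2 = 3163
B: 134·2 + 167·4 + 119·3 + 294·3 + 111·1 + 168·5 = 3126
F: 134·5 + 167·5 + 119·2 + 294·0 + 111·0 + 168·3 = 2247
D: 134·1 + 167·0 + 119·0 + 294·5 + 111·3 + 168·4 = 2609
E: 134·4 + 167·1 + 119·4 + 294·2 + 111·4 + 168·1 = 2379
A has the highest Borda score (3163).

A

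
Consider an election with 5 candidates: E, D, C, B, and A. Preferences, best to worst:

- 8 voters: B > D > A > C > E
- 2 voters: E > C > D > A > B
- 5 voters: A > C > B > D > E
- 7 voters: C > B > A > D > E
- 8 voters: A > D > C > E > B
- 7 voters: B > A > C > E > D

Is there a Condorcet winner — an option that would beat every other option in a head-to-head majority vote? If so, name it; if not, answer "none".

Checking pairwise contests:
D beats E 28–9.
C beats D 21–16.
A beats C 28–9.
C beats B 22–15.
B beats A 22–15.
Every option loses at least one head-to-head, so there is no Condorcet winner.

none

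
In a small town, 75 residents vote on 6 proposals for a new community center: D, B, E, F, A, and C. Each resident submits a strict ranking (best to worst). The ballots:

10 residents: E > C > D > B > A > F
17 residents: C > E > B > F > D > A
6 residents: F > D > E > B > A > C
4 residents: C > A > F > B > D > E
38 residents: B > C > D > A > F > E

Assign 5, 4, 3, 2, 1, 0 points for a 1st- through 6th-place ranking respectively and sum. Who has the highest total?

C

D: 10·3 + 17·1 + 6·4 + 4·1 + 38·3 = 189
B: 10·2 + 17·3 + 6·2 + 4·2 + 38·5 = 281
E: 10·5 + 17·4 + 6·3 + 4·0 + 38·0 = 136
F: 10·0 + 17·2 + 6·5 + 4·3 + 38·1 = 114
A: 10·1 + 17·0 + 6·1 + 4·4 + 38·2 = 108
C: 10·4 + 17·5 + 6·0 + 4·5 + 38·4 = 297
C has the highest Borda score (297).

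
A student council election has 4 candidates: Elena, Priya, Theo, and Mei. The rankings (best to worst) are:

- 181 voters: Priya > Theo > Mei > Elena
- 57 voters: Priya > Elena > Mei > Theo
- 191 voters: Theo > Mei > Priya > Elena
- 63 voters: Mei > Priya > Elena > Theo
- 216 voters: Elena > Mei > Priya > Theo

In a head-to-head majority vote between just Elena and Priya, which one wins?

Priya

Voters preferring Elena to Priya: 216; preferring Priya to Elena: 492.
Priya wins the head-to-head.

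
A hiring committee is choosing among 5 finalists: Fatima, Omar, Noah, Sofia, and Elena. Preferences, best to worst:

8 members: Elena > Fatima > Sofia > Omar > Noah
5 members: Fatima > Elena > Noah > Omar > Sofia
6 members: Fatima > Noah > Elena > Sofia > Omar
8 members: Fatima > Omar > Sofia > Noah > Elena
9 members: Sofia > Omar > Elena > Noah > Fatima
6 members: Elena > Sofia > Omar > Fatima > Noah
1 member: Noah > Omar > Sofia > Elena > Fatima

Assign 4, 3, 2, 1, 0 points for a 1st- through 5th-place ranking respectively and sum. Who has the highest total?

Fatima: 8·3 + 5·4 + 6·4 + 8·4 + 9·0 + 6·1 + 1·0 = 106
Omar: 8·1 + 5·1 + 6·0 + 8·3 + 9·3 + 6·2 + 1·3 = 79
Noah: 8·0 + 5·2 + 6·3 + 8·1 + 9·1 + 6·0 + 1·4 = 49
Sofia: 8·2 + 5·0 + 6·1 + 8·2 + 9·4 + 6·3 + 1·2 = 94
Elena: 8·4 + 5·3 + 6·2 + 8·0 + 9·2 + 6·4 + 1·1 = 102
Fatima has the highest Borda score (106).

Fatima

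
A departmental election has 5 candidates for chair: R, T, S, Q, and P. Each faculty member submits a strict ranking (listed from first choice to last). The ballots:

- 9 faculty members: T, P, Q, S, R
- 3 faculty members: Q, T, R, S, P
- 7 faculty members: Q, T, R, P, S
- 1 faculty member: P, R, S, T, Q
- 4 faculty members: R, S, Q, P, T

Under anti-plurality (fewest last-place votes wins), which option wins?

Last-place votes: R 9, T 4, S 7, Q 1, P 3.
Q is ranked last by the fewest voters, so Q wins.

Q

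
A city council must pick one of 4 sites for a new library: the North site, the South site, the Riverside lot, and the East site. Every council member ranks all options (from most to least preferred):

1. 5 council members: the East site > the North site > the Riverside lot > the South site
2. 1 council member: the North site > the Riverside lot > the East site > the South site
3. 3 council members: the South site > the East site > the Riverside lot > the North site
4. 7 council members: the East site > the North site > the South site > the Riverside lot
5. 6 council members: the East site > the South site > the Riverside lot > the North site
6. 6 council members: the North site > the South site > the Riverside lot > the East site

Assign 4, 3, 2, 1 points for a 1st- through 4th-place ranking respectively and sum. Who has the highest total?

the North site: 5·3 + 1·4 + 3·1 + 7·3 + 6·1 + 6·4 = 73
the South site: 5·1 + 1·1 + 3·4 + 7·2 + 6·3 + 6·3 = 68
the Riverside lot: 5·2 + 1·3 + 3·2 + 7·1 + 6·2 + 6·2 = 50
the East site: 5·4 + 1·2 + 3·3 + 7·4 + 6·4 + 6·1 = 89
the East site has the highest Borda score (89).

the East site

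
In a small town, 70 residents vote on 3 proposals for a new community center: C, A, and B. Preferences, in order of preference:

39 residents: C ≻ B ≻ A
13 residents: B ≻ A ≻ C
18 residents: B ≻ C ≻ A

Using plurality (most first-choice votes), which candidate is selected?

First-place votes: C 39, A 0, B 31.
C has the most first-place votes.

C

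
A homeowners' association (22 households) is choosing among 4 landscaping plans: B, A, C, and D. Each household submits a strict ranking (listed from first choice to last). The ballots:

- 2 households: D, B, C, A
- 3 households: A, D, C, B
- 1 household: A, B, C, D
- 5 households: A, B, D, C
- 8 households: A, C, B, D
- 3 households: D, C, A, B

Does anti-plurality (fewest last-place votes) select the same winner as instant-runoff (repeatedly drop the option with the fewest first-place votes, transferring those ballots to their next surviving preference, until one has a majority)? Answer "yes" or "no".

yes

Anti-plurality — last-place votes: B 6, A 2, C 5, D 9. Winner: A.
Instant-runoff — R1 B 0, A 17, C 0, D 5 (A winner). Winner: A.
The two methods agree.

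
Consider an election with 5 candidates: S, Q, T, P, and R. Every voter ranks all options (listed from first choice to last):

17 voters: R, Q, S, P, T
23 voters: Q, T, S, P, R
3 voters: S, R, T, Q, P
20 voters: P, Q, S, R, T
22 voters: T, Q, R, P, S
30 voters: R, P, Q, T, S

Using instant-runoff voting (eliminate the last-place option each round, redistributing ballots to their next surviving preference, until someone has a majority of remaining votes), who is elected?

Round 1: S 3, Q 23, T 22, P 20, R 47. Eliminate S.
Round 2: Q 23, T 22, P 20, R 50. Eliminate P.
Round 3: Q 43, T 22, R 50. Eliminate T.
Round 4: Q 65, R 50. Q has a majority.

Q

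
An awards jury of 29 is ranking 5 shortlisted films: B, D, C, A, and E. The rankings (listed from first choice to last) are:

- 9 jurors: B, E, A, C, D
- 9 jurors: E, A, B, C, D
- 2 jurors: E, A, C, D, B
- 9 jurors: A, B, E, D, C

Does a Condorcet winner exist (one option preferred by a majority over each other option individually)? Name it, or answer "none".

none

Checking pairwise contests:
A beats B 20–9.
B beats D 27–2.
B beats C 27–2.
E beats A 20–9.
B beats E 18–11.
Every option loses at least one head-to-head, so there is no Condorcet winner.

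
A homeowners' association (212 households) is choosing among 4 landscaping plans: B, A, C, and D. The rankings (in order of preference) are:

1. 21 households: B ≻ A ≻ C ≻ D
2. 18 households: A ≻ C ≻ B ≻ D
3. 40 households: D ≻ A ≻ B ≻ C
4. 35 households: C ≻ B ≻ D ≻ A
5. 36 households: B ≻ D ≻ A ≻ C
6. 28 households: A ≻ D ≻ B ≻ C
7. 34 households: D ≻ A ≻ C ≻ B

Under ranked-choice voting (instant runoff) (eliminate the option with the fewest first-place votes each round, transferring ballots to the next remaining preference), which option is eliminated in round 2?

Round 1: B 57, A 46, C 35, D 74. Eliminate C.
Round 2: B 92, A 46, D 74. Eliminate A.

A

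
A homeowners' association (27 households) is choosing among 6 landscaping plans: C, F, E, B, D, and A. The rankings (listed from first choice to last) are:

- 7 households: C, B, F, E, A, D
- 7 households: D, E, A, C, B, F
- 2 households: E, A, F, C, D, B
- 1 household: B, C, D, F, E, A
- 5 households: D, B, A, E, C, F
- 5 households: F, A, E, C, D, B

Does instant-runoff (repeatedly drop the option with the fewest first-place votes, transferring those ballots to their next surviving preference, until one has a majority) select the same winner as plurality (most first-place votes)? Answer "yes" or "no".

no

Instant-runoff — R1 C 7, F 5, E 2, B 1, D 12, A 0 (A out); R2 C 7, F 5, E 2, B 1, D 12 (B out); R3 C 8, F 5, E 2, D 12 (E out); R4 C 8, F 7, D 12 (F out); R5 C 15, D 12 (C winner). Winner: C.
Plurality — first-place votes: C 7, F 5, E 2, B 1, D 12, A 0. Winner: D.
The two methods disagree.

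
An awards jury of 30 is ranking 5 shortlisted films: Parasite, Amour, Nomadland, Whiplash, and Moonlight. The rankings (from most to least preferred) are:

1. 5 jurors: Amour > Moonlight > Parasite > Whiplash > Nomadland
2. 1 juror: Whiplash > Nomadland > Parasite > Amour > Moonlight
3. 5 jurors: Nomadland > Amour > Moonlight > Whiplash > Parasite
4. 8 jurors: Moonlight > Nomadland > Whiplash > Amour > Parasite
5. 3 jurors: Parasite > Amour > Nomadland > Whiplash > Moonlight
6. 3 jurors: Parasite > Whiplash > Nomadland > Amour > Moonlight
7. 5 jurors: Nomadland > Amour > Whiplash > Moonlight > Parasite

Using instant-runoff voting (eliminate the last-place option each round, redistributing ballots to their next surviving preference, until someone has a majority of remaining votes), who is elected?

Round 1: Parasite 6, Amour 5, Nomadland 10, Whiplash 1, Moonlight 8. Eliminate Whiplash.
Round 2: Parasite 6, Amour 5, Nomadland 11, Moonlight 8. Eliminate Amour.
Round 3: Parasite 6, Nomadland 11, Moonlight 13. Eliminate Parasite.
Round 4: Nomadland 17, Moonlight 13. Nomadland has a majority.

Nomadland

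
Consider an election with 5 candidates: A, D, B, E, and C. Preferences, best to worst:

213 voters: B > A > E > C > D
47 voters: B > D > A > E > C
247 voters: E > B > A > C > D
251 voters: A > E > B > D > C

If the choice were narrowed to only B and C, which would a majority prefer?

Voters preferring B to C: 758; preferring C to B: 0.
B wins the head-to-head.

B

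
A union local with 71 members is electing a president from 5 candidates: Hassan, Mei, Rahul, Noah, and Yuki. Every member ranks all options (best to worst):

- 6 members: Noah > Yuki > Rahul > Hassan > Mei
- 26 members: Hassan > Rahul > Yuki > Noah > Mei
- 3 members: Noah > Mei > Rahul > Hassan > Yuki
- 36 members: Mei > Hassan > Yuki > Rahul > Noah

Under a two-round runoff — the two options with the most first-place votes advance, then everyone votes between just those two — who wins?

Mei

Round 1 first-place votes: Hassan 26, Mei 36, Rahul 0, Noah 9, Yuki 0.
Mei and Hassan advance.
Runoff: Mei is preferred to Hassan by 39 voters; Hassan by 32.
Mei wins the runoff.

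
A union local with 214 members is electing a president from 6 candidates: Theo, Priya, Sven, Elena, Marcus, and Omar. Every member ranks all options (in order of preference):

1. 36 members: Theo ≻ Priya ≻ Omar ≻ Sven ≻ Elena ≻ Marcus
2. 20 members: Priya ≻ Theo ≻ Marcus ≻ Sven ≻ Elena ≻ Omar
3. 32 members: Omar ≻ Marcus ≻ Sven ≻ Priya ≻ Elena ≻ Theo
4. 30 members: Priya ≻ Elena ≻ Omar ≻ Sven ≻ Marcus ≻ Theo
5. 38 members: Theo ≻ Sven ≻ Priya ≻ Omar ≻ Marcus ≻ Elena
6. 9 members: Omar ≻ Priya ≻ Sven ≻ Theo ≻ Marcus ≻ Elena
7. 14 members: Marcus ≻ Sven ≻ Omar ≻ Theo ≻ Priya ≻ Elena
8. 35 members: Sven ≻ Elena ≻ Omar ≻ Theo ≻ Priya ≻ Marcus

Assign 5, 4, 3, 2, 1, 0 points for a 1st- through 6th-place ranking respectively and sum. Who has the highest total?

Theo: 36·5 + 20·4 + 32·0 + 30·0 + 38·5 + 9·2 + 14·2 + 35·2 = 566
Priya: 36·4 + 20·5 + 32·2 + 30·5 + 38·3 + 9·4 + 14·1 + 35·1 = 657
Sven: 36·2 + 20·2 + 32·3 + 30·2 + 38·4 + 9·3 + 14·4 + 35·5 = 678
Elena: 36·1 + 20·1 + 32·1 + 30·4 + 38·0 + 9·0 + 14·0 + 35·4 = 348
Marcus: 36·0 + 20·3 + 32·4 + 30·1 + 38·1 + 9·1 + 14·5 + 35·0 = 335
Omar: 36·3 + 20·0 + 32·5 + 30·3 + 38·2 + 9·5 + 14·3 + 35·3 = 626
Sven has the highest Borda score (678).

Sven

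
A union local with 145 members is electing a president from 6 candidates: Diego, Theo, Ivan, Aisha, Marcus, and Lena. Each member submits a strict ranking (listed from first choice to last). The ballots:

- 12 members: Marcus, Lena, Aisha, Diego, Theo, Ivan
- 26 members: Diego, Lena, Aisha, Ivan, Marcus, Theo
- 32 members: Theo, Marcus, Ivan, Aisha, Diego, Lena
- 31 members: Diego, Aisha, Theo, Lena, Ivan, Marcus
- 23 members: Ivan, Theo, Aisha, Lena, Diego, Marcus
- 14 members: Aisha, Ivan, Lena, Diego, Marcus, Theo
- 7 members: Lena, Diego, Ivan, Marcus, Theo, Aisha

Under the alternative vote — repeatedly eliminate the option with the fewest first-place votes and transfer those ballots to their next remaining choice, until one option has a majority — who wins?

Diego

Round 1: Diego 57, Theo 32, Ivan 23, Aisha 14, Marcus 12, Lena 7. Eliminate Lena.
Round 2: Diego 64, Theo 32, Ivan 23, Aisha 14, Marcus 12. Eliminate Marcus.
Round 3: Diego 64, Theo 32, Ivan 23, Aisha 26. Eliminate Ivan.
Round 4: Diego 64, Theo 55, Aisha 26. Eliminate Aisha.
Round 5: Diego 90, Theo 55. Diego has a majority.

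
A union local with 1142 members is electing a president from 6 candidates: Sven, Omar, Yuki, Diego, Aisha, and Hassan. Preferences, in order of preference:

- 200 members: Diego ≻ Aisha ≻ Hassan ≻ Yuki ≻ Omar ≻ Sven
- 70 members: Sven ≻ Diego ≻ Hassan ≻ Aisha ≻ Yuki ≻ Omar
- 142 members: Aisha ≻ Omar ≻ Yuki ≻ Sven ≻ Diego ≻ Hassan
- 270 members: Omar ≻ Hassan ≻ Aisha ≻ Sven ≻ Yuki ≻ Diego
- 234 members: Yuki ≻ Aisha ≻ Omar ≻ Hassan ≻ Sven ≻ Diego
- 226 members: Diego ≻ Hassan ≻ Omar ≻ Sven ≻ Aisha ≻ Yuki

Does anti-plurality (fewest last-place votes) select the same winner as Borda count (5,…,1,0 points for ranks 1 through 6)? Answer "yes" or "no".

yes

Anti-plurality — last-place votes: Sven 200, Omar 70, Yuki 226, Diego 504, Aisha 0, Hassan 142. Winner: Aisha.
Borda — scores: Sven 1860, Omar 3498, Yuki 2336, Diego 2552, Aisha 3622, Hassan 3262. Winner: Aisha.
The two methods agree.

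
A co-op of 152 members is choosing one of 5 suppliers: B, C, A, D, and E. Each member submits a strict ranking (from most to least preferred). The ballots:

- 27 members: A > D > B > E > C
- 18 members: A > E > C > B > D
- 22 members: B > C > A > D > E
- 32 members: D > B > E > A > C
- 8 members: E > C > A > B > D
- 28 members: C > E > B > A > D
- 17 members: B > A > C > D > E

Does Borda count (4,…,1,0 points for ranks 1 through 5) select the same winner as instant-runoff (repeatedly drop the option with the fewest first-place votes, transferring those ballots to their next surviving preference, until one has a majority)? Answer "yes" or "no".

Borda — scores: B 388, C 272, A 351, D 248, E 261. Winner: B.
Instant-runoff — R1 B 39, C 28, A 45, D 32, E 8 (E out); R2 B 39, C 36, A 45, D 32 (D out); R3 B 71, C 36, A 45 (C out); R4 B 99, A 53 (B winner). Winner: B.
The two methods agree.

yes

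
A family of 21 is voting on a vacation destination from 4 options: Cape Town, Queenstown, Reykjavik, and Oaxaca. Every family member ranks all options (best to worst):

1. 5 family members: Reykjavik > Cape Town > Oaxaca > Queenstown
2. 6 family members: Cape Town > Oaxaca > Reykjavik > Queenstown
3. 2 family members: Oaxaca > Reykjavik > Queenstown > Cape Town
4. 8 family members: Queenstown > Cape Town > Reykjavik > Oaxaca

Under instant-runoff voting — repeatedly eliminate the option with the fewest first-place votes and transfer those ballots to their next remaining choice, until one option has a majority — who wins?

Round 1: Cape Town 6, Queenstown 8, Reykjavik 5, Oaxaca 2. Eliminate Oaxaca.
Round 2: Cape Town 6, Queenstown 8, Reykjavik 7. Eliminate Cape Town.
Round 3: Queenstown 8, Reykjavik 13. Reykjavik has a majority.

Reykjavik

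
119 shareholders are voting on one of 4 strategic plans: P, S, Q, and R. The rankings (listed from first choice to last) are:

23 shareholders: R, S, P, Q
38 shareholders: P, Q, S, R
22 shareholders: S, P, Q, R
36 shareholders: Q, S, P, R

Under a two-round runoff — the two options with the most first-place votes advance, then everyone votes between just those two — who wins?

Round 1 first-place votes: P 38, S 22, Q 36, R 23.
P and Q advance.
Runoff: P is preferred to Q by 83 voters; Q by 36.
P wins the runoff.

P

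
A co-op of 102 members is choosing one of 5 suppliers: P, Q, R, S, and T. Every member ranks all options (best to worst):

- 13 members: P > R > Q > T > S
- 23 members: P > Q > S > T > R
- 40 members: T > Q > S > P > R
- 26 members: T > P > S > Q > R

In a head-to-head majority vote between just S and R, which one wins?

Voters preferring S to R: 89; preferring R to S: 13.
S wins the head-to-head.

S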